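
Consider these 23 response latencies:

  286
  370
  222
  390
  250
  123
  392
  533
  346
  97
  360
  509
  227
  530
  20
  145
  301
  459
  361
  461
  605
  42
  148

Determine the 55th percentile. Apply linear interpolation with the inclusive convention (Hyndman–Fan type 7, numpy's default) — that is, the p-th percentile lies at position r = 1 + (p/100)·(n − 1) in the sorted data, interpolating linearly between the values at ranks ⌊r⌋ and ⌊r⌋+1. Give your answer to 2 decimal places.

360.10

Sorted: 20, 42, 97, 123, 145, 148, 222, 227, 250, 286, 301, 346, 360, 361, 370, 390, 392, 459, 461, 509, 530, 533, 605.
n = 23.
r = 1 + (55/100)·(23 − 1) = 1 + 12.1 = 13.1.
Rank 13 is 360 and rank 14 is 361.
Interpolate: 360 + 0.1·(361 − 360) = 360 + 0.1·1 = 360.1.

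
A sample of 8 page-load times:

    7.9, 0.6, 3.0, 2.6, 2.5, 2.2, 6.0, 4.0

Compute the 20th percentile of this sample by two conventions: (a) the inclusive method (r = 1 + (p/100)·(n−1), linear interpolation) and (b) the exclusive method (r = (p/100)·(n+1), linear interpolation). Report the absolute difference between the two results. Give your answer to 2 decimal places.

Sorted: 0.6, 2.2, 2.5, 2.6, 3.0, 4.0, 6.0, 7.9.
n = 8.
(a) r = 2.4; between ranks 2 (2.2) and 3 (2.5): 2.32.
(b) r = 1.8; between ranks 1 (0.6) and 2 (2.2): 1.88.
|2.32 − 1.88| = 0.44.

0.44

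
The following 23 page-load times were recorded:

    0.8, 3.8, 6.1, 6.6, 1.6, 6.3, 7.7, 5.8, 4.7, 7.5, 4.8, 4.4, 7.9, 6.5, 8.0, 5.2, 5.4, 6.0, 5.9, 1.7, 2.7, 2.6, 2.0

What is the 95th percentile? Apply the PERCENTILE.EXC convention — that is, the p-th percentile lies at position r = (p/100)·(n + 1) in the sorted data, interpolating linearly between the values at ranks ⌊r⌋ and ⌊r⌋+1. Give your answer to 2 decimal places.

7.98

Sorted: 0.8, 1.6, 1.7, 2.0, 2.6, 2.7, 3.8, 4.4, 4.7, 4.8, 5.2, 5.4, 5.8, 5.9, 6.0, 6.1, 6.3, 6.5, 6.6, 7.5, 7.7, 7.9, 8.0.
n = 23.
r = (95/100)·(23 + 1) = 22.8.
Rank 22 is 7.9 and rank 23 is 8.0.
Interpolate: 7.9 + 0.8·(8.0 − 7.9) = 7.9 + 0.8·0.1 = 7.98.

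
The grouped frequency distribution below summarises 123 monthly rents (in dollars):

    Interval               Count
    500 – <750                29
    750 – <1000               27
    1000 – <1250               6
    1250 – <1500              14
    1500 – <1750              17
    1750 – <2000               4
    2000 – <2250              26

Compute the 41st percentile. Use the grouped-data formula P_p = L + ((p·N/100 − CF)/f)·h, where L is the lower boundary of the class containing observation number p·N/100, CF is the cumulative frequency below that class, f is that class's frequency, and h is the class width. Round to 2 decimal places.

N = 123; target position k = 41/100 · 123 = 50.43.
Cumulative frequencies: 29, 56, 62, 76, 93, 97, 123.
Observation 50.43 falls in the class 750 – <1000.
L = 750, CF = 29, f = 27, h = 250.
P41 = 750 + ((50.43 − 29)/27)·250 = 750 + 198.426 = 948.426.

948.43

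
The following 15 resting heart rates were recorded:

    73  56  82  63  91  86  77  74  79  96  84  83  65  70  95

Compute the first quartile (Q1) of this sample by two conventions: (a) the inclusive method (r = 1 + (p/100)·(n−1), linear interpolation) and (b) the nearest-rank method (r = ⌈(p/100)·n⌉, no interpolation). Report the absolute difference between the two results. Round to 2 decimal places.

Sorted: 56, 63, 65, 70, 73, 74, 77, 79, 82, 83, 84, 86, 91, 95, 96.
n = 15.
(a) r = 4.5; between ranks 4 (70) and 5 (73): 71.5.
(b) the nearest-rank method: rank 4 → 70.
|71.5 − 70| = 1.5.

1.50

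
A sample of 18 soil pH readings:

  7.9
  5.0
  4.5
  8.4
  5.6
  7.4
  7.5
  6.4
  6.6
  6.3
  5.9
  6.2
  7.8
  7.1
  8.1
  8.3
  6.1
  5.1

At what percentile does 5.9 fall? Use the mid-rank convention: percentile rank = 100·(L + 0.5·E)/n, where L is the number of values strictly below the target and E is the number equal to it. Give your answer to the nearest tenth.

25.0

Sorted: 4.5, 5.0, 5.1, 5.6, 5.9, 6.1, 6.2, 6.3, 6.4, 6.6, 7.1, 7.4, 7.5, 7.8, 7.9, 8.1, 8.3, 8.4.
Count below 5.9: L = 4; count equal: E = 1; n = 18.
Percentile rank = 100·(4 + 0.5·1)/18 = 100·4.5/18 = 25.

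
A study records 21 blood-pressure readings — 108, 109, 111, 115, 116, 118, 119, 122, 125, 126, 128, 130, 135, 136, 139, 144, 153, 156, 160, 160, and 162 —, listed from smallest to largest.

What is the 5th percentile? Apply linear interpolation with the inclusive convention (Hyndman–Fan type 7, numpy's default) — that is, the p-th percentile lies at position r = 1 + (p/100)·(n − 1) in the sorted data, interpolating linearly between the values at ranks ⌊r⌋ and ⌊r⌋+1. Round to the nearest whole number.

109

n = 21.
r = 1 + (5/100)·(21 − 1) = 1 + 1 = 2.
r is an integer, so P5 is the value at rank 2: 109.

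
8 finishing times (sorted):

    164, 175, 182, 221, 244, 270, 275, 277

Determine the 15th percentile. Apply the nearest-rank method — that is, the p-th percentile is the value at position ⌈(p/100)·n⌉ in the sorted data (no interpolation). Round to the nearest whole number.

175

n = 8.
Position = ⌈15/100 · 8⌉ = ⌈1.2⌉ = 2.
The value at rank 2 is 175.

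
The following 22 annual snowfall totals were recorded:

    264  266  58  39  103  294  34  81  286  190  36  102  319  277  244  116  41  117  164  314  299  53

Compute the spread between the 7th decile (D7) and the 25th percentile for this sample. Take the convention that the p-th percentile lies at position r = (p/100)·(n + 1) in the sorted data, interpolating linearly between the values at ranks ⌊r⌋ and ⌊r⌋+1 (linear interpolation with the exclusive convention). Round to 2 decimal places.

Sorted: 34, 36, 39, 41, 53, 58, 81, 102, 103, 116, 117, 164, 190, 244, 264, 266, 277, 286, 294, 299, 314, 319.
n = 22.
P25: r = 5.75; ranks 5–6 are 53, 58; interpolating gives 56.75.
P70: r = 16.1; ranks 16–17 are 266, 277; interpolating gives 267.1.
Difference: 267.1 − 56.75 = 210.35.

210.35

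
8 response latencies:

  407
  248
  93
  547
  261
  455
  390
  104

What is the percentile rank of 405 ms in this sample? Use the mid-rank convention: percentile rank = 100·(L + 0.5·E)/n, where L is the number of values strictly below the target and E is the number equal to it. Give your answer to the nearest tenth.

62.5

Sorted: 93, 104, 248, 261, 390, 407, 455, 547.
Count below 405: L = 5; count equal: E = 0; n = 8.
Percentile rank = 100·(5 + 0.5·0)/8 = 100·5/8 = 62.5.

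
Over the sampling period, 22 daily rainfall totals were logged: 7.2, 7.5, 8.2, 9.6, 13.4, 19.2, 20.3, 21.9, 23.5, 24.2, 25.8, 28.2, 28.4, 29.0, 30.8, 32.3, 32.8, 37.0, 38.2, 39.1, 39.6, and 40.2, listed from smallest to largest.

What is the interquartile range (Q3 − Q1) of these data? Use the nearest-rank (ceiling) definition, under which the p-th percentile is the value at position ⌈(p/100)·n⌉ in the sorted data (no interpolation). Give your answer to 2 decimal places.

13.60

n = 22.
P25: rank ⌈25/100·22⌉ = 6 → 19.2.
P75: rank ⌈75/100·22⌉ = 17 → 32.8.
Difference: 32.8 − 19.2 = 13.6.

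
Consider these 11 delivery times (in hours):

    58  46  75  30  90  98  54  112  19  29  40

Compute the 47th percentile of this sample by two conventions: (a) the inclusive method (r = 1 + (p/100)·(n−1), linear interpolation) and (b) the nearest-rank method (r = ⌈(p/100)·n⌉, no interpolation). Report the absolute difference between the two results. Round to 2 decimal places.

2.40

Sorted: 19, 29, 30, 40, 46, 54, 58, 75, 90, 98, 112.
n = 11.
(a) r = 5.7; between ranks 5 (46) and 6 (54): 51.6.
(b) the nearest-rank method: rank 6 → 54.
|51.6 − 54| = 2.4.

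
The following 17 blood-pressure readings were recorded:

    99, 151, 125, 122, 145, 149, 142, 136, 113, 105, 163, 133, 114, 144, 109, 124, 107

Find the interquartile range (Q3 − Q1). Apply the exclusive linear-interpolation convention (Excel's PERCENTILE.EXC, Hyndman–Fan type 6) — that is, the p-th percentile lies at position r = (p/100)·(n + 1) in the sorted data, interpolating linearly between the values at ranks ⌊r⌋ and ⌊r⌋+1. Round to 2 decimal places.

33.50

Sorted: 99, 105, 107, 109, 113, 114, 122, 124, 125, 133, 136, 142, 144, 145, 149, 151, 163.
n = 17.
P25: r = 4.5; ranks 4–5 are 109, 113; interpolating gives 111.
P75: r = 13.5; ranks 13–14 are 144, 145; interpolating gives 144.5.
Difference: 144.5 − 111 = 33.5.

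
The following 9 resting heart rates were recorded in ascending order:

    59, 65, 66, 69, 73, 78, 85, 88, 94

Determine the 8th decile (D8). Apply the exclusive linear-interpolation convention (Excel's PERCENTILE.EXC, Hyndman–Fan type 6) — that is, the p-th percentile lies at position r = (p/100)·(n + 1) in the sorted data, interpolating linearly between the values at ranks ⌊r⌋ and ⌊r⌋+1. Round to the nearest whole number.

88

n = 9.
r = (80/100)·(9 + 1) = 8.
r is an integer, so P80 is the value at rank 8: 88.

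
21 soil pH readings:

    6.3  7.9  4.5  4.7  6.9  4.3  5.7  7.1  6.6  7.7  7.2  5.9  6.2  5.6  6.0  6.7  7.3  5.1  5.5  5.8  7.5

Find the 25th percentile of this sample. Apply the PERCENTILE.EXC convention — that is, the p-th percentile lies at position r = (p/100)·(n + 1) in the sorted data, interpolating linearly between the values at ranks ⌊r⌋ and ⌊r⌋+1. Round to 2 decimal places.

Sorted: 4.3, 4.5, 4.7, 5.1, 5.5, 5.6, 5.7, 5.8, 5.9, 6.0, 6.2, 6.3, 6.6, 6.7, 6.9, 7.1, 7.2, 7.3, 7.5, 7.7, 7.9.
n = 21.
r = (25/100)·(21 + 1) = 5.5.
Rank 5 is 5.5 and rank 6 is 5.6.
Interpolate: 5.5 + 0.5·(5.6 − 5.5) = 5.5 + 0.5·0.1 = 5.55.

5.55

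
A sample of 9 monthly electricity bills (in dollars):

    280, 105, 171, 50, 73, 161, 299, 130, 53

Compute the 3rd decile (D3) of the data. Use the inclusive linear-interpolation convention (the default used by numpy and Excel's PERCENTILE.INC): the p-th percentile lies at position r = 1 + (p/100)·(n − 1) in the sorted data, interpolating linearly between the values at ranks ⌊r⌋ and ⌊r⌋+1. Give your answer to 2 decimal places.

Sorted: 50, 53, 73, 105, 130, 161, 171, 280, 299.
n = 9.
r = 1 + (30/100)·(9 − 1) = 1 + 2.4 = 3.4.
Rank 3 is 73 and rank 4 is 105.
Interpolate: 73 + 0.4·(105 − 73) = 73 + 0.4·32 = 85.8.

85.80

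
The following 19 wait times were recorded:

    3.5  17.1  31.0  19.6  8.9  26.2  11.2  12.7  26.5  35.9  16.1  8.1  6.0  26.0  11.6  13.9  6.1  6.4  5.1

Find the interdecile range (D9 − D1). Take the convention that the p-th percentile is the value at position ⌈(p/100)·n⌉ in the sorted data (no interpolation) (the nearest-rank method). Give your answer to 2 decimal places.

Sorted: 3.5, 5.1, 6.0, 6.1, 6.4, 8.1, 8.9, 11.2, 11.6, 12.7, 13.9, 16.1, 17.1, 19.6, 26.0, 26.2, 26.5, 31.0, 35.9.
n = 19.
P10: rank ⌈10/100·19⌉ = 2 → 5.1.
P90: rank ⌈90/100·19⌉ = 18 → 31.
Difference: 31 − 5.1 = 25.9.

25.90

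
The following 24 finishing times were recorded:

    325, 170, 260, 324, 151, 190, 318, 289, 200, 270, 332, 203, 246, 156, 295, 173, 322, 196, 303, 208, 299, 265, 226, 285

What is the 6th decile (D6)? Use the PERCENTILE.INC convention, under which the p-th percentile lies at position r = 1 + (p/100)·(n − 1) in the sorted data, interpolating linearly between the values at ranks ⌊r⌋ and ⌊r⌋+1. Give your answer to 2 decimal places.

282.00

Sorted: 151, 156, 170, 173, 190, 196, 200, 203, 208, 226, 246, 260, 265, 270, 285, 289, 295, 299, 303, 318, 322, 324, 325, 332.
n = 24.
r = 1 + (60/100)·(24 − 1) = 1 + 13.8 = 14.8.
Rank 14 is 270 and rank 15 is 285.
Interpolate: 270 + 0.8·(285 − 270) = 270 + 0.8·15 = 282.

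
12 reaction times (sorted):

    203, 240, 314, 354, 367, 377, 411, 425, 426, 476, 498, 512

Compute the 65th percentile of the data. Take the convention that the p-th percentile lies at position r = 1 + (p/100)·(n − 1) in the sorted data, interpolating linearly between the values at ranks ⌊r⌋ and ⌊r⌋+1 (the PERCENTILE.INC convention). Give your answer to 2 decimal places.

n = 12.
r = 1 + (65/100)·(12 − 1) = 1 + 7.15 = 8.15.
Rank 8 is 425 and rank 9 is 426.
Interpolate: 425 + 0.15·(426 − 425) = 425 + 0.15·1 = 425.15.

425.15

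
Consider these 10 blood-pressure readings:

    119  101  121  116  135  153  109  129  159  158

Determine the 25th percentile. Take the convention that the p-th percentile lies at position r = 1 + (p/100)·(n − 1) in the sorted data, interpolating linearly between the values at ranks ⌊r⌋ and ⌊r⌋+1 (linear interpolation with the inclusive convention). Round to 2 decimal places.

Sorted: 101, 109, 116, 119, 121, 129, 135, 153, 158, 159.
n = 10.
r = 1 + (25/100)·(10 − 1) = 1 + 2.25 = 3.25.
Rank 3 is 116 and rank 4 is 119.
Interpolate: 116 + 0.25·(119 − 116) = 116 + 0.25·3 = 116.75.

116.75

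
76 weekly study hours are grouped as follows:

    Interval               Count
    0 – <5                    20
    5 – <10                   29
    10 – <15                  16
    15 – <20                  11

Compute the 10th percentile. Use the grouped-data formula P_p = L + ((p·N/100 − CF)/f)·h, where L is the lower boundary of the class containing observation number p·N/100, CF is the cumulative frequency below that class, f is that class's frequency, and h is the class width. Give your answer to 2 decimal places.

1.90

N = 76; target position k = 10/100 · 76 = 7.6.
Cumulative frequencies: 20, 49, 65, 76.
Observation 7.6 falls in the class 0 – <5.
L = 0, CF = 0, f = 20, h = 5.
P10 = 0 + ((7.6 − 0)/20)·5 = 0 + 1.9 = 1.9.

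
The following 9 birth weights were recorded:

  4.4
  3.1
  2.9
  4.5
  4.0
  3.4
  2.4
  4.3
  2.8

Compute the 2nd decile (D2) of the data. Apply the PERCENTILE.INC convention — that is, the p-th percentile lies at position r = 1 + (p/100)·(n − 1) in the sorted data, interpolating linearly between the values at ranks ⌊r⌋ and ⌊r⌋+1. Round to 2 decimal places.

Sorted: 2.4, 2.8, 2.9, 3.1, 3.4, 4.0, 4.3, 4.4, 4.5.
n = 9.
r = 1 + (20/100)·(9 − 1) = 1 + 1.6 = 2.6.
Rank 2 is 2.8 and rank 3 is 2.9.
Interpolate: 2.8 + 0.6·(2.9 − 2.8) = 2.8 + 0.6·0.1 = 2.86.

2.86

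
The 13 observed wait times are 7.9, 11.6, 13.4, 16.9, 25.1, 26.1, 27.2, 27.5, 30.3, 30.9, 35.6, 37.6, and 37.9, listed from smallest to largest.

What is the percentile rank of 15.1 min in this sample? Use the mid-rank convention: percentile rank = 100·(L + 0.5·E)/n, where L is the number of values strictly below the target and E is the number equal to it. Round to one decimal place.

Count below 15.1: L = 3; count equal: E = 0; n = 13.
Percentile rank = 100·(3 + 0.5·0)/13 = 100·3/13 = 23.08.

23.1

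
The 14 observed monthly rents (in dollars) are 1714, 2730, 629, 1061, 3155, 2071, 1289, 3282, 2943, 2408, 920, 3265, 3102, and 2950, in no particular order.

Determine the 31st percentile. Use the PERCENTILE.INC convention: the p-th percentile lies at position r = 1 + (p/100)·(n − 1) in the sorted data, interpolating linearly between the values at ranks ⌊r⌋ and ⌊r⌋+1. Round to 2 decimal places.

1724.71

Sorted: 629, 920, 1061, 1289, 1714, 2071, 2408, 2730, 2943, 2950, 3102, 3155, 3265, 3282.
n = 14.
r = 1 + (31/100)·(14 − 1) = 1 + 4.03 = 5.03.
Rank 5 is 1714 and rank 6 is 2071.
Interpolate: 1714 + 0.03·(2071 − 1714) = 1714 + 0.03·357 = 1724.71.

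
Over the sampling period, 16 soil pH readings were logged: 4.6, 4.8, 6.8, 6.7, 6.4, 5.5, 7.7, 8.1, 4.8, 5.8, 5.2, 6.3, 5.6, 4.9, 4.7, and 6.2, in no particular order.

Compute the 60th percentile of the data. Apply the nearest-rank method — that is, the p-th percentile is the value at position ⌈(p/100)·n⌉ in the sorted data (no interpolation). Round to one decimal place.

Sorted: 4.6, 4.7, 4.8, 4.8, 4.9, 5.2, 5.5, 5.6, 5.8, 6.2, 6.3, 6.4, 6.7, 6.8, 7.7, 8.1.
n = 16.
Position = ⌈60/100 · 16⌉ = ⌈9.6⌉ = 10.
The value at rank 10 is 6.2.

6.2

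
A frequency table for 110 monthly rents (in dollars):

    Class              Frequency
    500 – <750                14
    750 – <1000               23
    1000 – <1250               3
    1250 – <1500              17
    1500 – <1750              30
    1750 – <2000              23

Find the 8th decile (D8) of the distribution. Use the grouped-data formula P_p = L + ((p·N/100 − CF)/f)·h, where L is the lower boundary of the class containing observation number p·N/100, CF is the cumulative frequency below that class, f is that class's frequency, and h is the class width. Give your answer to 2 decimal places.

1760.87

N = 110; target position k = 80/100 · 110 = 88.
Cumulative frequencies: 14, 37, 40, 57, 87, 110.
Observation 88 falls in the class 1750 – <2000.
L = 1750, CF = 87, f = 23, h = 250.
P80 = 1750 + ((88 − 87)/23)·250 = 1750 + 10.8696 = 1760.87.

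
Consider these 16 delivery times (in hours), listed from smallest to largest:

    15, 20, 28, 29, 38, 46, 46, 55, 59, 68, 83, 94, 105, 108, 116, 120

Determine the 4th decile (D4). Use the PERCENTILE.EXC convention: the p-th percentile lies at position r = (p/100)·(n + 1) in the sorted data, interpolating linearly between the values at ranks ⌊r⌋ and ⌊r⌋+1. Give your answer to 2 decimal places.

46.00

n = 16.
r = (40/100)·(16 + 1) = 6.8.
Rank 6 is 46 and rank 7 is 46.
Interpolate: 46 + 0.8·(46 − 46) = 46 + 0.8·0 = 46.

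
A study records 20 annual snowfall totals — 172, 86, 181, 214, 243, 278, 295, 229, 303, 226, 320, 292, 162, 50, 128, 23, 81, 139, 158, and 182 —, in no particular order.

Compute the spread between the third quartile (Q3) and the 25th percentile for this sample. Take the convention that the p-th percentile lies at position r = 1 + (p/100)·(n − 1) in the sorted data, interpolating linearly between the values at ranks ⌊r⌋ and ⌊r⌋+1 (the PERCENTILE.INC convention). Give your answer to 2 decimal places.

Sorted: 23, 50, 81, 86, 128, 139, 158, 162, 172, 181, 182, 214, 226, 229, 243, 278, 292, 295, 303, 320.
n = 20.
P25: r = 5.75; ranks 5–6 are 128, 139; interpolating gives 136.25.
P75: r = 15.25; ranks 15–16 are 243, 278; interpolating gives 251.75.
Difference: 251.75 − 136.25 = 115.5.

115.50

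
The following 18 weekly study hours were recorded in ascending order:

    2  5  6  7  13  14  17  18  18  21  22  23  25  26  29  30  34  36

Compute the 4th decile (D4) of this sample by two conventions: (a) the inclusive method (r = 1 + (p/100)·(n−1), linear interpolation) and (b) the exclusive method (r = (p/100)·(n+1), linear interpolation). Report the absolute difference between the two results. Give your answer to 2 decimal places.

0.20

n = 18.
(a) r = 7.8; between ranks 7 (17) and 8 (18): 17.8.
(b) r = 7.6; between ranks 7 (17) and 8 (18): 17.6.
|17.8 − 17.6| = 0.2.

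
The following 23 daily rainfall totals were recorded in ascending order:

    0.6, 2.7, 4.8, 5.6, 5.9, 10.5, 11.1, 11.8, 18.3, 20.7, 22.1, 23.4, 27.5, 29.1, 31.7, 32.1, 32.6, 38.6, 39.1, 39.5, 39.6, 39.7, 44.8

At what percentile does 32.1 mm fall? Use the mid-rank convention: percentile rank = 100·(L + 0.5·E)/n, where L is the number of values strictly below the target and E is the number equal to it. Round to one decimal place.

67.4

Count below 32.1: L = 15; count equal: E = 1; n = 23.
Percentile rank = 100·(15 + 0.5·1)/23 = 100·15.5/23 = 67.39.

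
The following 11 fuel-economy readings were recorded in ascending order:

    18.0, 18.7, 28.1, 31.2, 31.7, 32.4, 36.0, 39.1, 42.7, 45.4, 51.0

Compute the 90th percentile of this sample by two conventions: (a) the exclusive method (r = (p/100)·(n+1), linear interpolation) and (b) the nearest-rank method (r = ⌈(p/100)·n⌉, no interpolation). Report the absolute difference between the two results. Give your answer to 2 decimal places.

n = 11.
(a) r = 10.8; between ranks 10 (45.4) and 11 (51.0): 49.88.
(b) the nearest-rank method: rank 10 → 45.4.
|49.88 − 45.4| = 4.48.

4.48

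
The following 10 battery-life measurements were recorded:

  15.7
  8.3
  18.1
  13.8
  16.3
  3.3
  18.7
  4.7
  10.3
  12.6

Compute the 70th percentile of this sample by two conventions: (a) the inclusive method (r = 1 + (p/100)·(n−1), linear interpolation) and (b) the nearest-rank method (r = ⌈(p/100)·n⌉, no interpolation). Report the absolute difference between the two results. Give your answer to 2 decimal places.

0.18

Sorted: 3.3, 4.7, 8.3, 10.3, 12.6, 13.8, 15.7, 16.3, 18.1, 18.7.
n = 10.
(a) r = 7.3; between ranks 7 (15.7) and 8 (16.3): 15.88.
(b) the nearest-rank method: rank 7 → 15.7.
|15.88 − 15.7| = 0.18.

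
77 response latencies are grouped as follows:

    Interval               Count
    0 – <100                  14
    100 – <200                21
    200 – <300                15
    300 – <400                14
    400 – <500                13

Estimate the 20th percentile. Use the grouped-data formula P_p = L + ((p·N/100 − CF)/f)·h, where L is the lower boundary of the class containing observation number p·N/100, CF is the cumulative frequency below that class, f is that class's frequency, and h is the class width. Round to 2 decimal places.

N = 77; target position k = 20/100 · 77 = 15.4.
Cumulative frequencies: 14, 35, 50, 64, 77.
Observation 15.4 falls in the class 100 – <200.
L = 100, CF = 14, f = 21, h = 100.
P20 = 100 + ((15.4 − 14)/21)·100 = 100 + 6.66667 = 106.667.

106.67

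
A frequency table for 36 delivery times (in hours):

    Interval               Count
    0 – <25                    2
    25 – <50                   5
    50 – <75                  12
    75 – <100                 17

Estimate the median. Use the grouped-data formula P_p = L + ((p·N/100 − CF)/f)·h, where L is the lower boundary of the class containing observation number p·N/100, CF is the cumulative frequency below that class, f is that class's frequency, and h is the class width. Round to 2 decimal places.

72.92

N = 36; target position k = 50/100 · 36 = 18.
Cumulative frequencies: 2, 7, 19, 36.
Observation 18 falls in the class 50 – <75.
L = 50, CF = 7, f = 12, h = 25.
P50 = 50 + ((18 − 7)/12)·25 = 50 + 22.9167 = 72.9167.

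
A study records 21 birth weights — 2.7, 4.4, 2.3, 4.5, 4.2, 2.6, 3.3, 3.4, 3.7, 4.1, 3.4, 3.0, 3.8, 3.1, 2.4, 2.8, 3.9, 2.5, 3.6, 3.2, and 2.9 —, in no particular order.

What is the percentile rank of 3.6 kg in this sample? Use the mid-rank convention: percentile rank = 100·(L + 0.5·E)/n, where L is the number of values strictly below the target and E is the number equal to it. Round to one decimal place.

Sorted: 2.3, 2.4, 2.5, 2.6, 2.7, 2.8, 2.9, 3.0, 3.1, 3.2, 3.3, 3.4, 3.4, 3.6, 3.7, 3.8, 3.9, 4.1, 4.2, 4.4, 4.5.
Count below 3.6: L = 13; count equal: E = 1; n = 21.
Percentile rank = 100·(13 + 0.5·1)/21 = 100·13.5/21 = 64.29.

64.3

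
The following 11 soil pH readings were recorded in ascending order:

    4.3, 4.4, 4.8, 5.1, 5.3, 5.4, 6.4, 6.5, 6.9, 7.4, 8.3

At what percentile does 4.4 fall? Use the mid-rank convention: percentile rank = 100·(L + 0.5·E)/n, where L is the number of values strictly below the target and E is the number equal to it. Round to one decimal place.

13.6

Count below 4.4: L = 1; count equal: E = 1; n = 11.
Percentile rank = 100·(1 + 0.5·1)/11 = 100·1.5/11 = 13.64.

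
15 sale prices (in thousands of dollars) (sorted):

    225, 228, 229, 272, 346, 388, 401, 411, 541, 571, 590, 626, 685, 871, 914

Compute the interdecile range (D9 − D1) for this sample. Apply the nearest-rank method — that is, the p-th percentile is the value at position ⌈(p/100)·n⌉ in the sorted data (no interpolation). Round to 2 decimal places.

n = 15.
P10: rank ⌈10/100·15⌉ = 2 → 228.
P90: rank ⌈90/100·15⌉ = 14 → 871.
Difference: 871 − 228 = 643.

643.00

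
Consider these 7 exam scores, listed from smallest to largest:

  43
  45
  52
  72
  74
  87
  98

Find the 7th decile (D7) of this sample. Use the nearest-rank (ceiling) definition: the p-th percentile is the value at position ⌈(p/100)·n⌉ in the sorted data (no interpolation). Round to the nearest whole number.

n = 7.
Position = ⌈70/100 · 7⌉ = ⌈4.9⌉ = 5.
The value at rank 5 is 74.

74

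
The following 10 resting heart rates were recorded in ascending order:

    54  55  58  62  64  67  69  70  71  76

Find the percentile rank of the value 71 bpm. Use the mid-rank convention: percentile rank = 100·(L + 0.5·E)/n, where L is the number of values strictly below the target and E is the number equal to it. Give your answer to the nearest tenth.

Count below 71: L = 8; count equal: E = 1; n = 10.
Percentile rank = 100·(8 + 0.5·1)/10 = 100·8.5/10 = 85.

85.0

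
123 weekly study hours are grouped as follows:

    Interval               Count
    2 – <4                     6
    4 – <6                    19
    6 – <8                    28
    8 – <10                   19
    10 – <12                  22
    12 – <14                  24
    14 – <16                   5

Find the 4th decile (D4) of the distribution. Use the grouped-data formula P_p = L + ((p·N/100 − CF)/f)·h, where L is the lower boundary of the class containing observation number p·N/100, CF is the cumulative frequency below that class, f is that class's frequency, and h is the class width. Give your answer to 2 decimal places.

N = 123; target position k = 40/100 · 123 = 49.2.
Cumulative frequencies: 6, 25, 53, 72, 94, 118, 123.
Observation 49.2 falls in the class 6 – <8.
L = 6, CF = 25, f = 28, h = 2.
P40 = 6 + ((49.2 − 25)/28)·2 = 6 + 1.72857 = 7.72857.

7.73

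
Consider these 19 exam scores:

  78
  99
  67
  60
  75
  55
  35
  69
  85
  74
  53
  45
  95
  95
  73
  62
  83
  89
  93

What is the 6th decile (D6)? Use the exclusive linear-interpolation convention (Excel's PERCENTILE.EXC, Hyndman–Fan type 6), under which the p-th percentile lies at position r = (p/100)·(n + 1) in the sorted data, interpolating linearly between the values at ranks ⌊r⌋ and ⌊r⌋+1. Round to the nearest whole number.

Sorted: 35, 45, 53, 55, 60, 62, 67, 69, 73, 74, 75, 78, 83, 85, 89, 93, 95, 95, 99.
n = 19.
r = (60/100)·(19 + 1) = 12.
r is an integer, so P60 is the value at rank 12: 78.

78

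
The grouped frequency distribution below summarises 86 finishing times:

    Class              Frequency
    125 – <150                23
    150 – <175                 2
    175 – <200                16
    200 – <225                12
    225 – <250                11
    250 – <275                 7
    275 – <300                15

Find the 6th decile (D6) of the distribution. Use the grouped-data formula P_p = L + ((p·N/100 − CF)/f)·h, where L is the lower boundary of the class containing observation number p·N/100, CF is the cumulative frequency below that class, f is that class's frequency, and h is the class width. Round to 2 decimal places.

222.08

N = 86; target position k = 60/100 · 86 = 51.6.
Cumulative frequencies: 23, 25, 41, 53, 64, 71, 86.
Observation 51.6 falls in the class 200 – <225.
L = 200, CF = 41, f = 12, h = 25.
P60 = 200 + ((51.6 − 41)/12)·25 = 200 + 22.0833 = 222.083.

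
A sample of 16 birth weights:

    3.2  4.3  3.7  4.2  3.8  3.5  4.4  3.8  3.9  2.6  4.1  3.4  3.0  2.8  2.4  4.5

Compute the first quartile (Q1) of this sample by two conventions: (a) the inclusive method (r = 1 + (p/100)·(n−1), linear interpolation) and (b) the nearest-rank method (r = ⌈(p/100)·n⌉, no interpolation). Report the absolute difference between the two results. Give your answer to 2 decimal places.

0.15

Sorted: 2.4, 2.6, 2.8, 3.0, 3.2, 3.4, 3.5, 3.7, 3.8, 3.8, 3.9, 4.1, 4.2, 4.3, 4.4, 4.5.
n = 16.
(a) r = 4.75; between ranks 4 (3.0) and 5 (3.2): 3.15.
(b) the nearest-rank method: rank 4 → 3.
|3.15 − 3| = 0.15.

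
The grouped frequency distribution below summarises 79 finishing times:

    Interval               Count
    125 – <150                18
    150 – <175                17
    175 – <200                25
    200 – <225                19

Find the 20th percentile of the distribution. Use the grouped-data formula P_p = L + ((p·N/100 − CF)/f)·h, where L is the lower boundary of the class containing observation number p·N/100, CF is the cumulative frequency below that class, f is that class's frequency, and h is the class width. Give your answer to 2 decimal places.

N = 79; target position k = 20/100 · 79 = 15.8.
Cumulative frequencies: 18, 35, 60, 79.
Observation 15.8 falls in the class 125 – <150.
L = 125, CF = 0, f = 18, h = 25.
P20 = 125 + ((15.8 − 0)/18)·25 = 125 + 21.9444 = 146.944.

146.94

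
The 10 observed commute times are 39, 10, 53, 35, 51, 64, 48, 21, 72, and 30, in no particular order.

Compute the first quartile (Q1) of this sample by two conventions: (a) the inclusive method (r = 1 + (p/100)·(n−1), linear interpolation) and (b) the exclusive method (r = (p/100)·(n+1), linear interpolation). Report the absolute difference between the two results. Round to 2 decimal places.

Sorted: 10, 21, 30, 35, 39, 48, 51, 53, 64, 72.
n = 10.
(a) r = 3.25; between ranks 3 (30) and 4 (35): 31.25.
(b) r = 2.75; between ranks 2 (21) and 3 (30): 27.75.
|31.25 − 27.75| = 3.5.

3.50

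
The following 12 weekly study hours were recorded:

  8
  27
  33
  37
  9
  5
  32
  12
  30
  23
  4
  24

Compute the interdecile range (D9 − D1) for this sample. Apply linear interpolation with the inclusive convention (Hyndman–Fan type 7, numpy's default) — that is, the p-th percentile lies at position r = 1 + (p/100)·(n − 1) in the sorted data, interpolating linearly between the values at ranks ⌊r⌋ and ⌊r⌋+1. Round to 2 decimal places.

27.60

Sorted: 4, 5, 8, 9, 12, 23, 24, 27, 30, 32, 33, 37.
n = 12.
P10: r = 2.1; ranks 2–3 are 5, 8; interpolating gives 5.3.
P90: r = 10.9; ranks 10–11 are 32, 33; interpolating gives 32.9.
Difference: 32.9 − 5.3 = 27.6.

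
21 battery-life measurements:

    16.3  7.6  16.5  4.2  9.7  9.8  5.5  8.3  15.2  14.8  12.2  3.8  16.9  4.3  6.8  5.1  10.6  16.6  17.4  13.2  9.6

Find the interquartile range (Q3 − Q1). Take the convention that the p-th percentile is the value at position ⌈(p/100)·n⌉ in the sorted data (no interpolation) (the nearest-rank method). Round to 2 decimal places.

Sorted: 3.8, 4.2, 4.3, 5.1, 5.5, 6.8, 7.6, 8.3, 9.6, 9.7, 9.8, 10.6, 12.2, 13.2, 14.8, 15.2, 16.3, 16.5, 16.6, 16.9, 17.4.
n = 21.
P25: rank ⌈25/100·21⌉ = 6 → 6.8.
P75: rank ⌈75/100·21⌉ = 16 → 15.2.
Difference: 15.2 − 6.8 = 8.4.

8.40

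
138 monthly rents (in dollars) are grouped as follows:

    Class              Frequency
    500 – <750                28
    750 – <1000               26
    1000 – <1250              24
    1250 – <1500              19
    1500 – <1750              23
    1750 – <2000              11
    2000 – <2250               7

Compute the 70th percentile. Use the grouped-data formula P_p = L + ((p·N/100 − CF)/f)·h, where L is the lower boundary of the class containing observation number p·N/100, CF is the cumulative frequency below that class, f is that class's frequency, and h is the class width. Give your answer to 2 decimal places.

N = 138; target position k = 70/100 · 138 = 96.6.
Cumulative frequencies: 28, 54, 78, 97, 120, 131, 138.
Observation 96.6 falls in the class 1250 – <1500.
L = 1250, CF = 78, f = 19, h = 250.
P70 = 1250 + ((96.6 − 78)/19)·250 = 1250 + 244.737 = 1494.74.

1494.74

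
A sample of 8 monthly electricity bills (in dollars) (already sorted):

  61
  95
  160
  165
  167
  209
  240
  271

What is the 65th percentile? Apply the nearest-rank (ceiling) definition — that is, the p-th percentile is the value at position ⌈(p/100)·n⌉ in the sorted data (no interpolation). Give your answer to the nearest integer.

n = 8.
Position = ⌈65/100 · 8⌉ = ⌈5.2⌉ = 6.
The value at rank 6 is 209.

209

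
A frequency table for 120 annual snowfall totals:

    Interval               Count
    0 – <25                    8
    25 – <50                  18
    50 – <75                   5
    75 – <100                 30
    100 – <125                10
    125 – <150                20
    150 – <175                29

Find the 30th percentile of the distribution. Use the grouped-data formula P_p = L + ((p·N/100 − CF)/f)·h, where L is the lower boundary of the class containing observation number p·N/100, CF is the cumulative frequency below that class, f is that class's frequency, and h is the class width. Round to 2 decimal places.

79.17

N = 120; target position k = 30/100 · 120 = 36.
Cumulative frequencies: 8, 26, 31, 61, 71, 91, 120.
Observation 36 falls in the class 75 – <100.
L = 75, CF = 31, f = 30, h = 25.
P30 = 75 + ((36 − 31)/30)·25 = 75 + 4.16667 = 79.1667.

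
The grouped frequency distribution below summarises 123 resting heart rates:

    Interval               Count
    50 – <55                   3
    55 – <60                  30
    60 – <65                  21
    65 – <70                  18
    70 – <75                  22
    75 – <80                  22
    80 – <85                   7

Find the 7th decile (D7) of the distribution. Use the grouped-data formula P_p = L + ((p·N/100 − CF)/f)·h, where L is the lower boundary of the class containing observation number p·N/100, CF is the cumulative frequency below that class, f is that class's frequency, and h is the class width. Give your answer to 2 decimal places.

N = 123; target position k = 70/100 · 123 = 86.1.
Cumulative frequencies: 3, 33, 54, 72, 94, 116, 123.
Observation 86.1 falls in the class 70 – <75.
L = 70, CF = 72, f = 22, h = 5.
P70 = 70 + ((86.1 − 72)/22)·5 = 70 + 3.20455 = 73.2045.

73.20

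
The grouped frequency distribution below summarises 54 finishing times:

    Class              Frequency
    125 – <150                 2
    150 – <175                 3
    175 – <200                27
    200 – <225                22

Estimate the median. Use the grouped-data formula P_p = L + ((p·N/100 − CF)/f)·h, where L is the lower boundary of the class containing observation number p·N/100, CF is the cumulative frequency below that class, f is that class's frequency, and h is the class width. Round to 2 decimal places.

195.37

N = 54; target position k = 50/100 · 54 = 27.
Cumulative frequencies: 2, 5, 32, 54.
Observation 27 falls in the class 175 – <200.
L = 175, CF = 5, f = 27, h = 25.
P50 = 175 + ((27 − 5)/27)·25 = 175 + 20.3704 = 195.37.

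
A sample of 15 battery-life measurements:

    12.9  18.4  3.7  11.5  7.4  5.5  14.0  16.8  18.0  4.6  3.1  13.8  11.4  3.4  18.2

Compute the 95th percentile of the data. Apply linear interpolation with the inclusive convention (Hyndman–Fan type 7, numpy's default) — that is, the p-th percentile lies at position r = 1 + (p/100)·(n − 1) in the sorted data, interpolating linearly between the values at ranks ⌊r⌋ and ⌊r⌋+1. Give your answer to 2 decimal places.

18.26

Sorted: 3.1, 3.4, 3.7, 4.6, 5.5, 7.4, 11.4, 11.5, 12.9, 13.8, 14.0, 16.8, 18.0, 18.2, 18.4.
n = 15.
r = 1 + (95/100)·(15 − 1) = 1 + 13.3 = 14.3.
Rank 14 is 18.2 and rank 15 is 18.4.
Interpolate: 18.2 + 0.3·(18.4 − 18.2) = 18.2 + 0.3·0.2 = 18.26.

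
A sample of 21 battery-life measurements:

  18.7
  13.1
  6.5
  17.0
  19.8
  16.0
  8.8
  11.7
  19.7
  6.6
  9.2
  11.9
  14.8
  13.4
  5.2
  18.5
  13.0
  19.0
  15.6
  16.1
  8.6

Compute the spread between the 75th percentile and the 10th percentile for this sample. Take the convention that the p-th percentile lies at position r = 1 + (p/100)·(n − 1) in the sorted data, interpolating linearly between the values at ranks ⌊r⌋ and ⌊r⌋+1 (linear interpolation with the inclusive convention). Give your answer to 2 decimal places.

10.40

Sorted: 5.2, 6.5, 6.6, 8.6, 8.8, 9.2, 11.7, 11.9, 13.0, 13.1, 13.4, 14.8, 15.6, 16.0, 16.1, 17.0, 18.5, 18.7, 19.0, 19.7, 19.8.
n = 21.
P10: r = 3 (integer) → 6.6.
P75: r = 16 (integer) → 17.
Difference: 17 − 6.6 = 10.4.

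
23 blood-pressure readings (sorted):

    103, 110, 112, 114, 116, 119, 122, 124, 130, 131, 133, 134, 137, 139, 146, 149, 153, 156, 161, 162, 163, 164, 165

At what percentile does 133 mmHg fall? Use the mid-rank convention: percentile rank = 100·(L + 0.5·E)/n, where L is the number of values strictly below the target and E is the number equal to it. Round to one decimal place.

Count below 133: L = 10; count equal: E = 1; n = 23.
Percentile rank = 100·(10 + 0.5·1)/23 = 100·10.5/23 = 45.65.

45.7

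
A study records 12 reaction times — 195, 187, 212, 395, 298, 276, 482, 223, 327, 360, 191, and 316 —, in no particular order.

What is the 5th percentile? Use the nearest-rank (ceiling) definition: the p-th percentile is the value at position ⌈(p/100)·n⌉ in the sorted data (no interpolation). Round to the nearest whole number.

187

Sorted: 187, 191, 195, 212, 223, 276, 298, 316, 327, 360, 395, 482.
n = 12.
Position = ⌈5/100 · 12⌉ = ⌈0.6⌉ = 1.
The value at rank 1 is 187.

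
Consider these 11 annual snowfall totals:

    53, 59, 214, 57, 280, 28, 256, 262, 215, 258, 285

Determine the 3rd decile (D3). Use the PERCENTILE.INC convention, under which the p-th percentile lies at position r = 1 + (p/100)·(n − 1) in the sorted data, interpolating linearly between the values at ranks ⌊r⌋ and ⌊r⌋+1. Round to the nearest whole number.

Sorted: 28, 53, 57, 59, 214, 215, 256, 258, 262, 280, 285.
n = 11.
r = 1 + (30/100)·(11 − 1) = 1 + 3 = 4.
r is an integer, so P30 is the value at rank 4: 59.

59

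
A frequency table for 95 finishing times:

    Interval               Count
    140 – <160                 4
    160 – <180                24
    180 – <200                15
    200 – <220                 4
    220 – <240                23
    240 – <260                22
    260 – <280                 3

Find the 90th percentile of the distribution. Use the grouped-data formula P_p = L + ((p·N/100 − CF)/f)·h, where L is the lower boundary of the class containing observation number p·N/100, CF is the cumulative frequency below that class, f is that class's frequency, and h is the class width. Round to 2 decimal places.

254.09

N = 95; target position k = 90/100 · 95 = 85.5.
Cumulative frequencies: 4, 28, 43, 47, 70, 92, 95.
Observation 85.5 falls in the class 240 – <260.
L = 240, CF = 70, f = 22, h = 20.
P90 = 240 + ((85.5 − 70)/22)·20 = 240 + 14.0909 = 254.091.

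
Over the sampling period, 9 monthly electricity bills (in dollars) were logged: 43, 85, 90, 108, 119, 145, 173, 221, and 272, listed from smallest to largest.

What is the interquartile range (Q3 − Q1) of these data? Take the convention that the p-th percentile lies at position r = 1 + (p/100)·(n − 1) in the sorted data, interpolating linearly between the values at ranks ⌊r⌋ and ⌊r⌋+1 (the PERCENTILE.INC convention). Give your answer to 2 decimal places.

n = 9.
P25: r = 3 (integer) → 90.
P75: r = 7 (integer) → 173.
Difference: 173 − 90 = 83.

83.00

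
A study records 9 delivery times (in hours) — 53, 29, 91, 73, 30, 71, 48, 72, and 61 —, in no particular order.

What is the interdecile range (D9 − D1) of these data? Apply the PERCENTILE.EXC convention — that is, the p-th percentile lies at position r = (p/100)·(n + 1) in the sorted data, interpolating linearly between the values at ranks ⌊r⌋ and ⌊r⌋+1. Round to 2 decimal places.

Sorted: 29, 30, 48, 53, 61, 71, 72, 73, 91.
n = 9.
P10: r = 1 (integer) → 29.
P90: r = 9 (integer) → 91.
Difference: 91 − 29 = 62.

62.00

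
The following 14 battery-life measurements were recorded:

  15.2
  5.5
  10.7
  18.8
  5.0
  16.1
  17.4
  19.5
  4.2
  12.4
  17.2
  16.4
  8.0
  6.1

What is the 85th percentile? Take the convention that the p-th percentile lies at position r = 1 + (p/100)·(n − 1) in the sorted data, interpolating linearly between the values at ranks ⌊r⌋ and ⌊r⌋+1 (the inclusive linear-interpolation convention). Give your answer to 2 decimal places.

17.47

Sorted: 4.2, 5.0, 5.5, 6.1, 8.0, 10.7, 12.4, 15.2, 16.1, 16.4, 17.2, 17.4, 18.8, 19.5.
n = 14.
r = 1 + (85/100)·(14 − 1) = 1 + 11.05 = 12.05.
Rank 12 is 17.4 and rank 13 is 18.8.
Interpolate: 17.4 + 0.05·(18.8 − 17.4) = 17.4 + 0.05·1.4 = 17.47.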